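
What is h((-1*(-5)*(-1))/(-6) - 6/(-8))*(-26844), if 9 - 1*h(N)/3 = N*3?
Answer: -342261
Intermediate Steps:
h(N) = 27 - 9*N (h(N) = 27 - 3*N*3 = 27 - 9*N)
h((-1*(-5)*(-1))/(-6) - 6/(-8))*(-26844) = (27 - 9*((-1*(-5)*(-1))/(-6) - 6/(-8)))*(-26844) = (27 - 9*((5*(-1))*(-⅙) - 6*(-⅛)))*(-26844) = (27 - 9*(-5*(-⅙) + ¾))*(-26844) = (27 - 9*(⅚ + ¾))*(-26844) = (27 - 9*19/12)*(-26844) = (27 - 57/4)*(-26844) = (51/4)*(-26844) = -342261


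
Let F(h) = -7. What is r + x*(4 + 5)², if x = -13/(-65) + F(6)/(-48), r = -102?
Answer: -5919/80 ≈ -73.988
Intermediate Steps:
x = 83/240 (x = -13/(-65) - 7/(-48) = -13*(-1/65) - 7*(-1/48) = ⅕ + 7/48 = 83/240 ≈ 0.34583)
r + x*(4 + 5)² = -102 + 83*(4 + 5)²/240 = -102 + (83/240)*9² = -102 + (83/240)*81 = -102 + 2241/80 = -5919/80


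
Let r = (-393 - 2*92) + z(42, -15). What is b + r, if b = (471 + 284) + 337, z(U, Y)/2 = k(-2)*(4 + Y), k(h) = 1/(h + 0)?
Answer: 526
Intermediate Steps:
k(h) = 1/h
z(U, Y) = -4 - Y (z(U, Y) = 2*((4 + Y)/(-2)) = 2*(-(4 + Y)/2) = 2*(-2 - Y/2) = -4 - Y)
b = 1092 (b = 755 + 337 = 1092)
r = -566 (r = (-393 - 2*92) + (-4 - 1*(-15)) = (-393 - 184) + (-4 + 15) = -577 + 11 = -566)
b + r = 1092 - 566 = 526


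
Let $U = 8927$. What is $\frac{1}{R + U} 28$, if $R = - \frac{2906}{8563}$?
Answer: $\frac{239764}{76438995} \approx 0.0031367$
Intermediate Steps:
$R = - \frac{2906}{8563}$ ($R = \left(-2906\right) \frac{1}{8563} = - \frac{2906}{8563} \approx -0.33937$)
$\frac{1}{R + U} 28 = \frac{1}{- \frac{2906}{8563} + 8927} \cdot 28 = \frac{1}{\frac{76438995}{8563}} \cdot 28 = \frac{8563}{76438995} \cdot 28 = \frac{239764}{76438995}$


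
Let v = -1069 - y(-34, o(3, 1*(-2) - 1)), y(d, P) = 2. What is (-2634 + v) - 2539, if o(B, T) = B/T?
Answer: -6244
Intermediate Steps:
v = -1071 (v = -1069 - 1*2 = -1069 - 2 = -1071)
(-2634 + v) - 2539 = (-2634 - 1071) - 2539 = -3705 - 2539 = -6244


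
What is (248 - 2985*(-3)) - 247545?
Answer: -238342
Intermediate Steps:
(248 - 2985*(-3)) - 247545 = (248 - 199*(-45)) - 247545 = (248 + 8955) - 247545 = 9203 - 247545 = -238342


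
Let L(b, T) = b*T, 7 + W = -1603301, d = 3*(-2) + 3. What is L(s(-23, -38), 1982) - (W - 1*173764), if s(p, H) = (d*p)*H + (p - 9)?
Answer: -3483156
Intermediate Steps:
d = -3 (d = -6 + 3 = -3)
W = -1603308 (W = -7 - 1603301 = -1603308)
s(p, H) = -9 + p - 3*H*p (s(p, H) = (-3*p)*H + (p - 9) = -3*H*p + (-9 + p) = -9 + p - 3*H*p)
L(b, T) = T*b
L(s(-23, -38), 1982) - (W - 1*173764) = 1982*(-9 - 23 - 3*(-38)*(-23)) - (-1603308 - 1*173764) = 1982*(-9 - 23 - 2622) - (-1603308 - 173764) = 1982*(-2654) - 1*(-1777072) = -5260228 + 1777072 = -3483156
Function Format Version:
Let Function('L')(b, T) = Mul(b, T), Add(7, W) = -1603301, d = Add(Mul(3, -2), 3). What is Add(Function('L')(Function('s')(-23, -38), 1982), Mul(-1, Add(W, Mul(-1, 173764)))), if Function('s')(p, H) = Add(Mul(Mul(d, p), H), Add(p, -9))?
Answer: -3483156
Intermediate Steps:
d = -3 (d = Add(-6, 3) = -3)
W = -1603308 (W = Add(-7, -1603301) = -1603308)
Function('s')(p, H) = Add(-9, p, Mul(-3, H, p)) (Function('s')(p, H) = Add(Mul(Mul(-3, p), H), Add(p, -9)) = Add(Mul(-3, H, p), Add(-9, p)) = Add(-9, p, Mul(-3, H, p)))
Function('L')(b, T) = Mul(T, b)
Add(Function('L')(Function('s')(-23, -38), 1982), Mul(-1, Add(W, Mul(-1, 173764)))) = Add(Mul(1982, Add(-9, -23, Mul(-3, -38, -23))), Mul(-1, Add(-1603308, Mul(-1, 173764)))) = Add(Mul(1982, Add(-9, -23, -2622)), Mul(-1, Add(-1603308, -173764))) = Add(Mul(1982, -2654), Mul(-1, -1777072)) = Add(-5260228, 1777072) = -3483156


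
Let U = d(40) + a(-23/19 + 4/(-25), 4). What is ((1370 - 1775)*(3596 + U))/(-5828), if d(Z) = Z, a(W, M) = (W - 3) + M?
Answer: 34970211/138415 ≈ 252.65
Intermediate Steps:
a(W, M) = -3 + M + W (a(W, M) = (-3 + W) + M = -3 + M + W)
U = 18824/475 (U = 40 + (-3 + 4 + (-23/19 + 4/(-25))) = 40 + (-3 + 4 + (-23*1/19 + 4*(-1/25))) = 40 + (-3 + 4 + (-23/19 - 4/25)) = 40 + (-3 + 4 - 651/475) = 40 - 176/475 = 18824/475 ≈ 39.629)
((1370 - 1775)*(3596 + U))/(-5828) = ((1370 - 1775)*(3596 + 18824/475))/(-5828) = -405*1726924/475*(-1/5828) = -139880844/95*(-1/5828) = 34970211/138415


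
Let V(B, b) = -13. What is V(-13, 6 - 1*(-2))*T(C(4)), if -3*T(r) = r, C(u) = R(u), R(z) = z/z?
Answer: 13/3 ≈ 4.3333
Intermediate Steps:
R(z) = 1
C(u) = 1
T(r) = -r/3
V(-13, 6 - 1*(-2))*T(C(4)) = -(-13)/3 = -13*(-⅓) = 13/3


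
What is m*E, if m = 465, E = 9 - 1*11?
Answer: -930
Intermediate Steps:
E = -2 (E = 9 - 11 = -2)
m*E = 465*(-2) = -930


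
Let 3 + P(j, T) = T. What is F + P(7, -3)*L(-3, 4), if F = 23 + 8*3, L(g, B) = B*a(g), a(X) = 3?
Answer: -25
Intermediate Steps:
P(j, T) = -3 + T
L(g, B) = 3*B (L(g, B) = B*3 = 3*B)
F = 47 (F = 23 + 24 = 47)
F + P(7, -3)*L(-3, 4) = 47 + (-3 - 3)*(3*4) = 47 - 6*12 = 47 - 72 = -25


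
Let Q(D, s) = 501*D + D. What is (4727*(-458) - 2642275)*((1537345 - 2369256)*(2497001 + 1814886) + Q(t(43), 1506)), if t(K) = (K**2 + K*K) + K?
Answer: 17244075093344411075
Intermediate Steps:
t(K) = K + 2*K**2 (t(K) = (K**2 + K**2) + K = 2*K**2 + K = K + 2*K**2)
Q(D, s) = 502*D
(4727*(-458) - 2642275)*((1537345 - 2369256)*(2497001 + 1814886) + Q(t(43), 1506)) = (4727*(-458) - 2642275)*((1537345 - 2369256)*(2497001 + 1814886) + 502*(43*(1 + 2*43))) = (-2164966 - 2642275)*(-831911*4311887 + 502*(43*(1 + 86))) = -4807241*(-3587106226057 + 502*(43*87)) = -4807241*(-3587106226057 + 502*3741) = -4807241*(-3587106226057 + 1877982) = -4807241*(-3587104348075) = 17244075093344411075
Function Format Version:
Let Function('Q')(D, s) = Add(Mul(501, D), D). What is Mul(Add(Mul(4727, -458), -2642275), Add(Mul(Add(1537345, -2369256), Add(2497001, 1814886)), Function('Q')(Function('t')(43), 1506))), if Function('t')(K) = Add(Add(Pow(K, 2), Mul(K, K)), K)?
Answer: 17244075093344411075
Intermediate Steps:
Function('t')(K) = Add(K, Mul(2, Pow(K, 2))) (Function('t')(K) = Add(Add(Pow(K, 2), Pow(K, 2)), K) = Add(Mul(2, Pow(K, 2)), K) = Add(K, Mul(2, Pow(K, 2))))
Function('Q')(D, s) = Mul(502, D)
Mul(Add(Mul(4727, -458), -2642275), Add(Mul(Add(1537345, -2369256), Add(2497001, 1814886)), Function('Q')(Function('t')(43), 1506))) = Mul(Add(Mul(4727, -458), -2642275), Add(Mul(Add(1537345, -2369256), Add(2497001, 1814886)), Mul(502, Mul(43, Add(1, Mul(2, 43)))))) = Mul(Add(-2164966, -2642275), Add(Mul(-831911, 4311887), Mul(502, Mul(43, Add(1, 86))))) = Mul(-4807241, Add(-3587106226057, Mul(502, Mul(43, 87)))) = Mul(-4807241, Add(-3587106226057, Mul(502, 3741))) = Mul(-4807241, Add(-3587106226057, 1877982)) = Mul(-4807241, -3587104348075) = 17244075093344411075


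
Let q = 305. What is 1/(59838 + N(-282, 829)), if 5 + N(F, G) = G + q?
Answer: 1/60967 ≈ 1.6402e-5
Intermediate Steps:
N(F, G) = 300 + G (N(F, G) = -5 + (G + 305) = -5 + (305 + G) = 300 + G)
1/(59838 + N(-282, 829)) = 1/(59838 + (300 + 829)) = 1/(59838 + 1129) = 1/60967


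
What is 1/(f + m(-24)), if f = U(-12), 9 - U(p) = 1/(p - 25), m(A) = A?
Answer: -37/554 ≈ -0.066787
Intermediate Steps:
U(p) = 9 - 1/(-25 + p) (U(p) = 9 - 1/(p - 25) = 9 - 1/(-25 + p))
f = 334/37 (f = (-226 + 9*(-12))/(-25 - 12) = (-226 - 108)/(-37) = -1/37*(-334) = 334/37 ≈ 9.0270)
1/(f + m(-24)) = 1/(334/37 - 24) = 1/(-554/37) = -37/554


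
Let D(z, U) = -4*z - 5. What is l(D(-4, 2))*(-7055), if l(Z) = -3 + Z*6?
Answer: -444465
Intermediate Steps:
D(z, U) = -5 - 4*z
l(Z) = -3 + 6*Z
l(D(-4, 2))*(-7055) = (-3 + 6*(-5 - 4*(-4)))*(-7055) = (-3 + 6*(-5 + 16))*(-7055) = (-3 + 6*11)*(-7055) = (-3 + 66)*(-7055) = 63*(-7055) = -444465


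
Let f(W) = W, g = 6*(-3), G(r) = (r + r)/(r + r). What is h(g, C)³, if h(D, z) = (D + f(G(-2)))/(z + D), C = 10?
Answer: 4913/512 ≈ 9.5957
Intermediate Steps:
G(r) = 1 (G(r) = (2*r)/((2*r)) = (2*r)*(1/(2*r)) = 1)
g = -18
h(D, z) = (1 + D)/(D + z) (h(D, z) = (D + 1)/(z + D) = (1 + D)/(D + z))
h(g, C)³ = ((1 - 18)/(-18 + 10))³ = (-17/(-8))³ = (-⅛*(-17))³ = (17/8)³ = 4913/512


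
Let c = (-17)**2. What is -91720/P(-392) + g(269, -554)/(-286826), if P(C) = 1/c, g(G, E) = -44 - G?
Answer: -7602919727767/286826 ≈ -2.6507e+7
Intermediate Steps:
c = 289
P(C) = 1/289
-91720/P(-392) + g(269, -554)/(-286826) = -91720/1/289 + (-44 - 1*269)/(-286826) = -91720*289 + (-44 - 269)*(-1/286826) = -26507080 - 313*(-1/286826) = -26507080 + 313/286826 = -7602919727767/286826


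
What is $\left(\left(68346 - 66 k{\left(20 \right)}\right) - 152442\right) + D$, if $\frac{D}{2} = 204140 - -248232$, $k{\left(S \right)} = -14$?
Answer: $821572$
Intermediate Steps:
$D = 904744$ ($D = 2 \left(204140 - -248232\right) = 2 \left(204140 + 248232\right) = 2 \cdot 452372 = 904744$)
$\left(\left(68346 - 66 k{\left(20 \right)}\right) - 152442\right) + D = \left(\left(68346 - -924\right) - 152442\right) + 904744 = \left(\left(68346 + 924\right) - 152442\right) + 904744 = \left(69270 - 152442\right) + 904744 = -83172 + 904744 = 821572$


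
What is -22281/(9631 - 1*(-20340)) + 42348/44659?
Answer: 16127337/78733817 ≈ 0.20483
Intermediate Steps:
-22281/(9631 - 1*(-20340)) + 42348/44659 = -22281/(9631 + 20340) + 42348*(1/44659) = -22281/29971 + 42348/44659 = 16127337/78733817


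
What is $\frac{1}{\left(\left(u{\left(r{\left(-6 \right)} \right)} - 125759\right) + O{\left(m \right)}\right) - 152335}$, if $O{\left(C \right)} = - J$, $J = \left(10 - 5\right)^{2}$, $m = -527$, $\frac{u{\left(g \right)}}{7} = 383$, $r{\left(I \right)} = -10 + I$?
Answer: $- \frac{1}{275438} \approx -3.6306 \cdot 10^{-6}$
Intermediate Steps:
$u{\left(g \right)} = 2681$ ($u{\left(g \right)} = 7 \cdot 383 = 2681$)
$J = 25$ ($J = 5^{2} = 25$)
$O{\left(C \right)} = -25$ ($O{\left(C \right)} = \left(-1\right) 25 = -25$)
$\frac{1}{\left(\left(u{\left(r{\left(-6 \right)} \right)} - 125759\right) + O{\left(m \right)}\right) - 152335} = \frac{1}{\left(\left(2681 - 125759\right) - 25\right) - 152335} = \frac{1}{\left(-123078 - 25\right) - 152335} = \frac{1}{-123103 - 152335} = \frac{1}{-275438} = - \frac{1}{275438}$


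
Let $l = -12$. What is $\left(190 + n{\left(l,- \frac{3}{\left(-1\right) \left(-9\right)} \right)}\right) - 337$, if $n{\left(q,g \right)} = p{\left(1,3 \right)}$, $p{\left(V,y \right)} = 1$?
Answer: $-146$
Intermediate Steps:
$n{\left(q,g \right)} = 1$
$\left(190 + n{\left(l,- \frac{3}{\left(-1\right) \left(-9\right)} \right)}\right) - 337 = \left(190 + 1\right) - 337 = 191 - 337 = -146$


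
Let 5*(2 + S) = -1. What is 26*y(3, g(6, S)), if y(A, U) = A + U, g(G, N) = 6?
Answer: 234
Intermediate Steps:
S = -11/5 (S = -2 + (⅕)*(-1) = -2 - ⅕ = -11/5 ≈ -2.2000)
26*y(3, g(6, S)) = 26*(3 + 6) = 26*9 = 234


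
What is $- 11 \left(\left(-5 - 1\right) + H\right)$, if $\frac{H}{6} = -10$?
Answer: $726$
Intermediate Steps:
$H = -60$ ($H = 6 \left(-10\right) = -60$)
$- 11 \left(\left(-5 - 1\right) + H\right) = - 11 \left(\left(-5 - 1\right) - 60\right) = - 11 \left(-6 - 60\right) = \left(-11\right) \left(-66\right) = 726$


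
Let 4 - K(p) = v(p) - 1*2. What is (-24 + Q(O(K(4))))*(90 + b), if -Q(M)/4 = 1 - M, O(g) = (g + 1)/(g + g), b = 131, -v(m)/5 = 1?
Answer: -62764/11 ≈ -5705.8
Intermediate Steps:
v(m) = -5 (v(m) = -5*1 = -5)
K(p) = 11 (K(p) = 4 - (-5 - 1*2) = 4 - (-5 - 2) = 4 - 1*(-7) = 4 + 7 = 11)
O(g) = (1 + g)/(2*g) (O(g) = (1 + g)/((2*g)) = (1 + g)*(1/(2*g)) = (1 + g)/(2*g))
Q(M) = -4 + 4*M (Q(M) = -4*(1 - M) = -4 + 4*M)
(-24 + Q(O(K(4))))*(90 + b) = (-24 + (-4 + 4*((1/2)*(1 + 11)/11)))*(90 + 131) = (-24 + (-4 + 4*((1/2)*(1/11)*12)))*221 = (-24 + (-4 + 4*(6/11)))*221 = (-24 + (-4 + 24/11))*221 = (-24 - 20/11)*221 = -284/11*221 = -62764/11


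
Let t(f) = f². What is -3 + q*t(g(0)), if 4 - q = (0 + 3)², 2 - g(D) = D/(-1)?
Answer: -23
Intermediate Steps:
g(D) = 2 + D (g(D) = 2 - D/(-1) = 2 - D*(-1) = 2 - (-1)*D = 2 + D)
q = -5 (q = 4 - (0 + 3)² = 4 - 1*3² = 4 - 1*9 = 4 - 9 = -5)
-3 + q*t(g(0)) = -3 - 5*(2 + 0)² = -3 - 5*2² = -3 - 5*4 = -3 - 20 = -23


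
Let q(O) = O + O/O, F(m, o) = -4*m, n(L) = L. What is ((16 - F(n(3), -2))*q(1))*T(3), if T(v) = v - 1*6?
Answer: -168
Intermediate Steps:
q(O) = 1 + O (q(O) = O + 1 = 1 + O)
T(v) = -6 + v (T(v) = v - 6 = -6 + v)
((16 - F(n(3), -2))*q(1))*T(3) = ((16 - (-4)*3)*(1 + 1))*(-6 + 3) = ((16 - 1*(-12))*2)*(-3) = ((16 + 12)*2)*(-3) = (28*2)*(-3) = 56*(-3) = -168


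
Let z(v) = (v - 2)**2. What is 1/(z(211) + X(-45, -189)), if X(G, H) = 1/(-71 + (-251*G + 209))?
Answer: 11433/499404874 ≈ 2.2893e-5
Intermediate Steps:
X(G, H) = 1/(138 - 251*G) (X(G, H) = 1/(-71 + (209 - 251*G)) = 1/(138 - 251*G))
z(v) = (-2 + v)**2
1/(z(211) + X(-45, -189)) = 1/((-2 + 211)**2 - 1/(-138 + 251*(-45))) = 1/(209**2 - 1/(-138 - 11295)) = 1/(43681 - 1/(-11433)) = 1/(43681 - 1*(-1/11433)) = 1/(43681 + 1/11433) = 1/(499404874/11433) = 11433/499404874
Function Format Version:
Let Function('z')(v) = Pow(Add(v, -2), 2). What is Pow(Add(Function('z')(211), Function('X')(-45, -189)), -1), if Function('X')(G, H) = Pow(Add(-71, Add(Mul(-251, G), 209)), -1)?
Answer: Rational(11433, 499404874) ≈ 2.2893e-5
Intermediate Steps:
Function('X')(G, H) = Pow(Add(138, Mul(-251, G)), -1) (Function('X')(G, H) = Pow(Add(-71, Add(209, Mul(-251, G))), -1) = Pow(Add(138, Mul(-251, G)), -1))
Function('z')(v) = Pow(Add(-2, v), 2)
Pow(Add(Function('z')(211), Function('X')(-45, -189)), -1) = Pow(Add(Pow(Add(-2, 211), 2), Mul(-1, Pow(Add(-138, Mul(251, -45)), -1))), -1) = Pow(Add(Pow(209, 2), Mul(-1, Pow(Add(-138, -11295), -1))), -1) = Pow(Add(43681, Mul(-1, Pow(-11433, -1))), -1) = Pow(Add(43681, Mul(-1, Rational(-1, 11433))), -1) = Pow(Add(43681, Rational(1, 11433)), -1) = Pow(Rational(499404874, 11433), -1) = Rational(11433, 499404874)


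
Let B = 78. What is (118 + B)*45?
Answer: 8820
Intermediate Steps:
(118 + B)*45 = (118 + 78)*45 = 196*45 = 8820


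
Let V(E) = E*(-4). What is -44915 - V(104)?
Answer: -44499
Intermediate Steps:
V(E) = -4*E
-44915 - V(104) = -44915 - (-4)*104 = -44915 - 1*(-416) = -44915 + 416 = -44499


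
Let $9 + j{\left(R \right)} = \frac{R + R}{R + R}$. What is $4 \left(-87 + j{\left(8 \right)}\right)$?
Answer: $-380$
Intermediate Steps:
$j{\left(R \right)} = -8$ ($j{\left(R \right)} = -9 + \frac{R + R}{R + R} = -9 + \frac{2 R}{2 R} = -9 + 2 R \frac{1}{2 R} = -9 + 1 = -8$)
$4 \left(-87 + j{\left(8 \right)}\right) = 4 \left(-87 - 8\right) = 4 \left(-95\right) = -380$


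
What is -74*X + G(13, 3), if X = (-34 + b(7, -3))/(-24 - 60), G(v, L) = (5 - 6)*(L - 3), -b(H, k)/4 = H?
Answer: -1147/21 ≈ -54.619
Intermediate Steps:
b(H, k) = -4*H
G(v, L) = 3 - L (G(v, L) = -(-3 + L) = 3 - L)
X = 31/42 (X = (-34 - 4*7)/(-24 - 60) = (-34 - 28)/(-84) = -62*(-1/84) = 31/42 ≈ 0.73810)
-74*X + G(13, 3) = -74*31/42 + (3 - 1*3) = -1147/21 + (3 - 3) = -1147/21 + 0 = -1147/21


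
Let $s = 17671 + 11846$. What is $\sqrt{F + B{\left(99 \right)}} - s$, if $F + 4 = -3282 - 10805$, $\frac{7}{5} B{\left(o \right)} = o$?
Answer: $-29517 + \frac{i \sqrt{686994}}{7} \approx -29517.0 + 118.41 i$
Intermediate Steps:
$B{\left(o \right)} = \frac{5 o}{7}$
$F = -14091$ ($F = -4 - 14087 = -14091$)
$s = 29517$
$\sqrt{F + B{\left(99 \right)}} - s = \sqrt{-14091 + \frac{5}{7} \cdot 99} - 29517 = \sqrt{-14091 + \frac{495}{7}} - 29517 = \sqrt{- \frac{98142}{7}} - 29517 = \frac{i \sqrt{686994}}{7} - 29517 = -29517 + \frac{i \sqrt{686994}}{7}$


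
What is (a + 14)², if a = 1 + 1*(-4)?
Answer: 121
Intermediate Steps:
a = -3 (a = 1 - 4 = -3)
(a + 14)² = (-3 + 14)² = 11² = 121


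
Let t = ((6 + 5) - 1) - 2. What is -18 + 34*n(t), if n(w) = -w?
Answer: -290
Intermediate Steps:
t = 8 (t = (11 - 1) - 2 = 10 - 2 = 8)
-18 + 34*n(t) = -18 + 34*(-1*8) = -18 + 34*(-8) = -18 - 272 = -290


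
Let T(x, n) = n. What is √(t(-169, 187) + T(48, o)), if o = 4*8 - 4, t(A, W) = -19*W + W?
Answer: I*√3338 ≈ 57.775*I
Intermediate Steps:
t(A, W) = -18*W
o = 28 (o = 32 - 4 = 28)
√(t(-169, 187) + T(48, o)) = √(-18*187 + 28) = √(-3366 + 28) = √(-3338) = I*√3338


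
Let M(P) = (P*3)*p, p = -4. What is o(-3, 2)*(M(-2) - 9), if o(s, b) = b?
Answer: 30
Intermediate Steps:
M(P) = -12*P (M(P) = (P*3)*(-4) = (3*P)*(-4) = -12*P)
o(-3, 2)*(M(-2) - 9) = 2*(-12*(-2) - 9) = 2*(24 - 9) = 2*15 = 30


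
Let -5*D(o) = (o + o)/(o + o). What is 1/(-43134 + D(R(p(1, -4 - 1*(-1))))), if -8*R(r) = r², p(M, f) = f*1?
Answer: -5/215671 ≈ -2.3183e-5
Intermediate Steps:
p(M, f) = f
R(r) = -r²/8
D(o) = -⅕ (D(o) = -(o + o)/(5*(o + o)) = -2*o/(5*(2*o)) = -2*o*1/(2*o)/5 = -⅕*1 = -⅕)
1/(-43134 + D(R(p(1, -4 - 1*(-1))))) = 1/(-43134 - ⅕) = 1/(-215671/5) = -5/215671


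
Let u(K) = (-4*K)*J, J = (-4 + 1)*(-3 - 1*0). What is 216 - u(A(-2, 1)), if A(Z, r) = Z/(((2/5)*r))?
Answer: 36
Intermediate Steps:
J = 9 (J = -3*(-3 + 0) = -3*(-3) = 9)
A(Z, r) = 5*Z/(2*r) (A(Z, r) = Z/(((2*(⅕))*r)) = Z/((2*r/5)) = Z*(5/(2*r)) = 5*Z/(2*r))
u(K) = -36*K (u(K) = -4*K*9 = -36*K)
216 - u(A(-2, 1)) = 216 - (-36)*(5/2)*(-2)/1 = 216 - (-36)*(5/2)*(-2)*1 = 216 - (-36)*(-5) = 216 - 1*180 = 216 - 180 = 36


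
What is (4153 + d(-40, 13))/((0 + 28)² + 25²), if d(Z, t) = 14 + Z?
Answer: 4127/1409 ≈ 2.9290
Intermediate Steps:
(4153 + d(-40, 13))/((0 + 28)² + 25²) = (4153 + (14 - 40))/((0 + 28)² + 25²) = (4153 - 26)/(28² + 625) = 4127/(784 + 625) = 4127/1409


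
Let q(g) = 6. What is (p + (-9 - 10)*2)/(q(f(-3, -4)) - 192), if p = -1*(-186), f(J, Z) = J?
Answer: -74/93 ≈ -0.79570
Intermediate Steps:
p = 186
(p + (-9 - 10)*2)/(q(f(-3, -4)) - 192) = (186 + (-9 - 10)*2)/(6 - 192) = (186 - 19*2)/(-186) = (186 - 38)*(-1/186) = 148*(-1/186) = -74/93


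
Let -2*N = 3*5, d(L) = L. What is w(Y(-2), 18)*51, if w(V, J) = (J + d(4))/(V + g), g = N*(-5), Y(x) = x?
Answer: 2244/71 ≈ 31.606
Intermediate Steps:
N = -15/2 (N = -3*5/2 = -½*15 = -15/2 ≈ -7.5000)
g = 75/2 (g = -15/2*(-5) = 75/2 ≈ 37.500)
w(V, J) = (4 + J)/(75/2 + V) (w(V, J) = (J + 4)/(V + 75/2) = (4 + J)/(75/2 + V))
w(Y(-2), 18)*51 = (2*(4 + 18)/(75 + 2*(-2)))*51 = (2*22/(75 - 4))*51 = (2*22/71)*51 = (2*(1/71)*22)*51 = (44/71)*51 = 2244/71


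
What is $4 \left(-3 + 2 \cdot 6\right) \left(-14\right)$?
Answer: $-504$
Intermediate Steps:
$4 \left(-3 + 2 \cdot 6\right) \left(-14\right) = 4 \left(-3 + 12\right) \left(-14\right) = 4 \cdot 9 \left(-14\right) = 36 \left(-14\right) = -504$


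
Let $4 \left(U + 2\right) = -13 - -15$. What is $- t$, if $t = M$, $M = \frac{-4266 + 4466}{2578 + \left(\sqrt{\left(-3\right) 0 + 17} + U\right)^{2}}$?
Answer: $- \frac{2770400}{35976291} - \frac{3200 \sqrt{17}}{35976291} \approx -0.077373$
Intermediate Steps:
$U = - \frac{3}{2}$ ($U = -2 + \frac{-13 - -15}{4} = -2 + \frac{-13 + 15}{4} = -2 + \frac{1}{4} \cdot 2 = -2 + \frac{1}{2} = - \frac{3}{2} \approx -1.5$)
$M = \frac{200}{2578 + \left(- \frac{3}{2} + \sqrt{17}\right)^{2}}$ ($M = \frac{-4266 + 4466}{2578 + \left(\sqrt{\left(-3\right) 0 + 17} - \frac{3}{2}\right)^{2}} = \frac{200}{2578 + \left(\sqrt{0 + 17} - \frac{3}{2}\right)^{2}} = \frac{200}{2578 + \left(\sqrt{17} - \frac{3}{2}\right)^{2}} = \frac{200}{2578 + \left(- \frac{3}{2} + \sqrt{17}\right)^{2}} \approx 0.077373$)
$t = \frac{2770400}{35976291} + \frac{3200 \sqrt{17}}{35976291} \approx 0.077373$
$- t = - (\frac{2770400}{35976291} + \frac{3200 \sqrt{17}}{35976291}) = - \frac{2770400}{35976291} - \frac{3200 \sqrt{17}}{35976291}$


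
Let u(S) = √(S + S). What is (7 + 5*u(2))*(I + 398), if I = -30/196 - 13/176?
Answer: 58316715/8624 ≈ 6762.1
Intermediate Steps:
I = -1957/8624 (I = -30*1/196 - 13*1/176 = -15/98 - 13/176 = -1957/8624 ≈ -0.22692)
u(S) = √2*√S (u(S) = √(2*S) = √2*√S)
(7 + 5*u(2))*(I + 398) = (7 + 5*(√2*√2))*(-1957/8624 + 398) = (7 + 5*2)*(3430395/8624) = (7 + 10)*(3430395/8624) = 17*(3430395/8624) = 58316715/8624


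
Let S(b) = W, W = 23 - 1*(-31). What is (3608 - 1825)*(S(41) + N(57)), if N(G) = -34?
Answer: 35660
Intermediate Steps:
W = 54 (W = 23 + 31 = 54)
S(b) = 54
(3608 - 1825)*(S(41) + N(57)) = (3608 - 1825)*(54 - 34) = 1783*20 = 35660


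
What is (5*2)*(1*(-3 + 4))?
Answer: 10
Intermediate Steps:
(5*2)*(1*(-3 + 4)) = 10*(1*1) = 10*1 = 10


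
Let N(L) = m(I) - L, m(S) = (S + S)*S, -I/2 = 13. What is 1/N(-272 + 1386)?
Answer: 1/238 ≈ 0.0042017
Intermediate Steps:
I = -26 (I = -2*13 = -26)
m(S) = 2*S**2 (m(S) = (2*S)*S = 2*S**2)
N(L) = 1352 - L (N(L) = 2*(-26)**2 - L = 2*676 - L = 1352 - L)
1/N(-272 + 1386) = 1/(1352 - (-272 + 1386)) = 1/(1352 - 1*1114) = 1/(1352 - 1114) = 1/238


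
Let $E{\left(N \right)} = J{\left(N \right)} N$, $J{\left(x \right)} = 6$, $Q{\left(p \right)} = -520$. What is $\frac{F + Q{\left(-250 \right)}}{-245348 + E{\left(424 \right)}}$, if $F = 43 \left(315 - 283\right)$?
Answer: $- \frac{214}{60701} \approx -0.0035255$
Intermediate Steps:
$F = 1376$ ($F = 43 \cdot 32 = 1376$)
$E{\left(N \right)} = 6 N$
$\frac{F + Q{\left(-250 \right)}}{-245348 + E{\left(424 \right)}} = \frac{1376 - 520}{-245348 + 6 \cdot 424} = \frac{856}{-245348 + 2544} = \frac{856}{-242804} = 856 \left(- \frac{1}{242804}\right) = - \frac{214}{60701}$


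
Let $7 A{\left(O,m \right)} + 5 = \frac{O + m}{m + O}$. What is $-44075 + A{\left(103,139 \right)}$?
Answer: $- \frac{308529}{7} \approx -44076.0$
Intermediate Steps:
$A{\left(O,m \right)} = - \frac{4}{7}$ ($A{\left(O,m \right)} = - \frac{5}{7} + \frac{\left(O + m\right) \frac{1}{m + O}}{7} = - \frac{5}{7} + \frac{\left(O + m\right) \frac{1}{O + m}}{7} = - \frac{5}{7} + \frac{1}{7} \cdot 1 = - \frac{5}{7} + \frac{1}{7} = - \frac{4}{7}$)
$-44075 + A{\left(103,139 \right)} = -44075 - \frac{4}{7} = - \frac{308529}{7}$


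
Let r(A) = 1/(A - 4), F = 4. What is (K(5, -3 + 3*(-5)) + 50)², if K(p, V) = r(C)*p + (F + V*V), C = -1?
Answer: 142129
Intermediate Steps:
r(A) = 1/(-4 + A)
K(p, V) = 4 + V² - p/5 (K(p, V) = p/(-4 - 1) + (4 + V*V) = p/(-5) + (4 + V²) = -p/5 + (4 + V²) = 4 + V² - p/5)
(K(5, -3 + 3*(-5)) + 50)² = ((4 + (-3 + 3*(-5))² - ⅕*5) + 50)² = ((4 + (-3 - 15)² - 1) + 50)² = ((4 + (-18)² - 1) + 50)² = ((4 + 324 - 1) + 50)² = (327 + 50)² = 377² = 142129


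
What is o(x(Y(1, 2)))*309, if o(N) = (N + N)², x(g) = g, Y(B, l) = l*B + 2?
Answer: 19776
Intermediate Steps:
Y(B, l) = 2 + B*l (Y(B, l) = B*l + 2 = 2 + B*l)
o(N) = 4*N² (o(N) = (2*N)² = 4*N²)
o(x(Y(1, 2)))*309 = (4*(2 + 1*2)²)*309 = (4*(2 + 2)²)*309 = (4*4²)*309 = (4*16)*309 = 64*309 = 19776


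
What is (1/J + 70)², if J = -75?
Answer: 27552001/5625 ≈ 4898.1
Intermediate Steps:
(1/J + 70)² = (1/(-75) + 70)² = (-1/75 + 70)² = (5249/75)² = 27552001/5625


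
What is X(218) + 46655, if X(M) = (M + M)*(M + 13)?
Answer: 147371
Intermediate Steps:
X(M) = 2*M*(13 + M) (X(M) = (2*M)*(13 + M) = 2*M*(13 + M))
X(218) + 46655 = 2*218*(13 + 218) + 46655 = 2*218*231 + 46655 = 100716 + 46655 = 147371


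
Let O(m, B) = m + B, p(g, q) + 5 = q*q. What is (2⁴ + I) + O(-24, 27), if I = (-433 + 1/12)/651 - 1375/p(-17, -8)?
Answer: -2290753/460908 ≈ -4.9701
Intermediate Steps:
p(g, q) = -5 + q² (p(g, q) = -5 + q*q = -5 + q²)
O(m, B) = B + m
I = -11048005/460908 (I = (-433 + 1/12)/651 - 1375/(-5 + (-8)²) = (-433 + 1/12)*(1/651) - 1375/(-5 + 64) = -5195/12*1/651 - 1375/59 = -5195/7812 - 1375*1/59 = -5195/7812 - 1375/59 = -11048005/460908 ≈ -23.970)
(2⁴ + I) + O(-24, 27) = (2⁴ - 11048005/460908) + (27 - 24) = (16 - 11048005/460908) + 3 = -3673477/460908 + 3 = -2290753/460908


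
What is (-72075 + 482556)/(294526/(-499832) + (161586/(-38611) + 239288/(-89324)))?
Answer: -29483910718590928212/535339120027637 ≈ -55075.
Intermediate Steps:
(-72075 + 482556)/(294526/(-499832) + (161586/(-38611) + 239288/(-89324))) = 410481/(294526*(-1/499832) + (161586*(-1/38611) + 239288*(-1/89324))) = 410481/(-147263/249916 + (-161586/38611 - 59822/22331)) = 410481/(-147263/249916 - 5918164208/862222241) = 410481/(-1606017360082911/215483133581756) = 410481*(-215483133581756/1606017360082911) = -29483910718590928212/535339120027637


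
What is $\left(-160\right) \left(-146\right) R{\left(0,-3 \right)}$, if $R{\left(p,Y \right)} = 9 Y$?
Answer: $-630720$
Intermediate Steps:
$\left(-160\right) \left(-146\right) R{\left(0,-3 \right)} = \left(-160\right) \left(-146\right) 9 \left(-3\right) = 23360 \left(-27\right) = -630720$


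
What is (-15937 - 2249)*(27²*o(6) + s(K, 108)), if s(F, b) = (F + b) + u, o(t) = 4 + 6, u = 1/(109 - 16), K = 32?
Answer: -4188787442/31 ≈ -1.3512e+8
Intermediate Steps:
u = 1/93 ≈ 0.010753
o(t) = 10
s(F, b) = 1/93 + F + b (s(F, b) = (F + b) + 1/93 = 1/93 + F + b)
(-15937 - 2249)*(27²*o(6) + s(K, 108)) = (-15937 - 2249)*(27²*10 + (1/93 + 32 + 108)) = -18186*(729*10 + 13021/93) = -18186*(7290 + 13021/93) = -18186*690991/93 = -4188787442/31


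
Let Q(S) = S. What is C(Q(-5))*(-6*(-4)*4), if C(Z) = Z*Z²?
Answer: -12000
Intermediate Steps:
C(Z) = Z³
C(Q(-5))*(-6*(-4)*4) = (-5)³*(-6*(-4)*4) = -3000*4 = -125*96 = -12000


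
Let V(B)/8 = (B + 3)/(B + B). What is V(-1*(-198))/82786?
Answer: 67/1365969 ≈ 4.9049e-5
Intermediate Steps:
V(B) = 4*(3 + B)/B (V(B) = 8*((B + 3)/(B + B)) = 8*((3 + B)/((2*B))) = 8*((3 + B)*(1/(2*B))) = 8*((3 + B)/(2*B)) = 4*(3 + B)/B)
V(-1*(-198))/82786 = (4 + 12/((-1*(-198))))/82786 = (4 + 12/198)*(1/82786) = (4 + 12*(1/198))*(1/82786) = (4 + 2/33)*(1/82786) = (134/33)*(1/82786) = 67/1365969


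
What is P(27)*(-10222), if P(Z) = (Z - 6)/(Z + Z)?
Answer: -35777/9 ≈ -3975.2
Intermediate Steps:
P(Z) = (-6 + Z)/(2*Z) (P(Z) = (-6 + Z)/((2*Z)) = (-6 + Z)*(1/(2*Z)) = (-6 + Z)/(2*Z))
P(27)*(-10222) = ((1/2)*(-6 + 27)/27)*(-10222) = ((1/2)*(1/27)*21)*(-10222) = (7/18)*(-10222) = -35777/9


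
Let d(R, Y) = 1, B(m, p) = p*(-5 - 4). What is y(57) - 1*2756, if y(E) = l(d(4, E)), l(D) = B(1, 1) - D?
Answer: -2766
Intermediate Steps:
B(m, p) = -9*p (B(m, p) = p*(-9) = -9*p)
l(D) = -9 - D (l(D) = -9*1 - D = -9 - D)
y(E) = -10 (y(E) = -9 - 1*1 = -9 - 1 = -10)
y(57) - 1*2756 = -10 - 1*2756 = -10 - 2756 = -2766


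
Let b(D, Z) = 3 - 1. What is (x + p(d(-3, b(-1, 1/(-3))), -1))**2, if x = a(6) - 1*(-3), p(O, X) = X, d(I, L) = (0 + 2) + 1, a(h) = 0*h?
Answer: 4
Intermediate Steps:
a(h) = 0
b(D, Z) = 2
d(I, L) = 3 (d(I, L) = 2 + 1 = 3)
x = 3 (x = 0 - 1*(-3) = 0 + 3 = 3)
(x + p(d(-3, b(-1, 1/(-3))), -1))**2 = (3 - 1)**2 = 2**2 = 4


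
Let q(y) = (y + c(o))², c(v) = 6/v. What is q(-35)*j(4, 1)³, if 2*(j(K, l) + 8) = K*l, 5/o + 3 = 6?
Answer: -5324184/25 ≈ -2.1297e+5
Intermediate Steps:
o = 5/3 (o = 5/(-3 + 6) = 5/3 ≈ 1.6667)
j(K, l) = -8 + K*l/2 (j(K, l) = -8 + (K*l)/2 = -8 + K*l/2)
q(y) = (18/5 + y)² (q(y) = (y + 6/(5/3))² = (y + 6*(⅗))² = (y + 18/5)² = (18/5 + y)²)
q(-35)*j(4, 1)³ = ((18 + 5*(-35))²/25)*(-8 + (½)*4*1)³ = ((18 - 175)²/25)*(-8 + 2)³ = ((1/25)*(-157)²)*(-6)³ = ((1/25)*24649)*(-216) = (24649/25)*(-216) = -5324184/25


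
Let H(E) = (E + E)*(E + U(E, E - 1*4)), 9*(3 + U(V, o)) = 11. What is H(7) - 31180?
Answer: -279962/9 ≈ -31107.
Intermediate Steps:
U(V, o) = -16/9 (U(V, o) = -3 + (⅑)*11 = -3 + 11/9 = -16/9)
H(E) = 2*E*(-16/9 + E) (H(E) = (E + E)*(E - 16/9) = (2*E)*(-16/9 + E) = 2*E*(-16/9 + E))
H(7) - 31180 = (2/9)*7*(-16 + 9*7) - 31180 = (2/9)*7*(-16 + 63) - 31180 = (2/9)*7*47 - 31180 = 658/9 - 31180 = -279962/9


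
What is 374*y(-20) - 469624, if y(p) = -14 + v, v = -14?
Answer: -480096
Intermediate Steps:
y(p) = -28 (y(p) = -14 - 14 = -28)
374*y(-20) - 469624 = 374*(-28) - 469624 = -10472 - 469624 = -480096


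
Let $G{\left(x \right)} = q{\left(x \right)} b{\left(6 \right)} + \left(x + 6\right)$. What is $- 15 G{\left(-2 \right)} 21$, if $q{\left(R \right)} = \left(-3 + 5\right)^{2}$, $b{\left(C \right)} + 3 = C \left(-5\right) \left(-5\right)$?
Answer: $-186480$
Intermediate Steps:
$b{\left(C \right)} = -3 + 25 C$ ($b{\left(C \right)} = -3 + C \left(-5\right) \left(-5\right) = -3 + - 5 C \left(-5\right) = -3 + 25 C$)
$q{\left(R \right)} = 4$ ($q{\left(R \right)} = 2^{2} = 4$)
$G{\left(x \right)} = 594 + x$ ($G{\left(x \right)} = 4 \left(-3 + 25 \cdot 6\right) + \left(x + 6\right) = 4 \left(-3 + 150\right) + \left(6 + x\right) = 4 \cdot 147 + \left(6 + x\right) = 588 + \left(6 + x\right) = 594 + x$)
$- 15 G{\left(-2 \right)} 21 = - 15 \left(594 - 2\right) 21 = \left(-15\right) 592 \cdot 21 = \left(-8880\right) 21 = -186480$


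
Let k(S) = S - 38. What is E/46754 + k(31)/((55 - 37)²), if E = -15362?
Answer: -2652283/7574148 ≈ -0.35018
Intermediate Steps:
k(S) = -38 + S
E/46754 + k(31)/((55 - 37)²) = -15362/46754 + (-38 + 31)/((55 - 37)²) = -15362*1/46754 - 7/(18²) = -7681/23377 - 7/324 = -2652283/7574148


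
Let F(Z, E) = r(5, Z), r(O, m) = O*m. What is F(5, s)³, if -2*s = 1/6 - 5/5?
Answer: 15625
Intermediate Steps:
s = 5/12 (s = -(1/6 - 5/5)/2 = -(1*(⅙) - 5*⅕)/2 = -(⅙ - 1)/2 = -½*(-⅚) = 5/12 ≈ 0.41667)
F(Z, E) = 5*Z
F(5, s)³ = (5*5)³ = 25³ = 15625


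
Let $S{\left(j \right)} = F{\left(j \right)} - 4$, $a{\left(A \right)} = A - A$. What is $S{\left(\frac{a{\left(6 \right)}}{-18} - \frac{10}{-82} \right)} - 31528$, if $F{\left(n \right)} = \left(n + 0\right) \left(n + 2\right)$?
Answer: $- \frac{53004857}{1681} \approx -31532.0$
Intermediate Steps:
$a{\left(A \right)} = 0$
$F{\left(n \right)} = n \left(2 + n\right)$
$S{\left(j \right)} = -4 + j \left(2 + j\right)$ ($S{\left(j \right)} = j \left(2 + j\right) - 4 = -4 + j \left(2 + j\right)$)
$S{\left(\frac{a{\left(6 \right)}}{-18} - \frac{10}{-82} \right)} - 31528 = \left(-4 + \left(\frac{0}{-18} - \frac{10}{-82}\right) \left(2 + \left(\frac{0}{-18} - \frac{10}{-82}\right)\right)\right) - 31528 = \left(-4 + \left(0 \left(- \frac{1}{18}\right) - - \frac{5}{41}\right) \left(2 + \left(0 \left(- \frac{1}{18}\right) - - \frac{5}{41}\right)\right)\right) - 31528 = \left(-4 + \left(0 + \frac{5}{41}\right) \left(2 + \left(0 + \frac{5}{41}\right)\right)\right) - 31528 = \left(-4 + \frac{5 \left(2 + \frac{5}{41}\right)}{41}\right) - 31528 = \left(-4 + \frac{5}{41} \cdot \frac{87}{41}\right) - 31528 = \left(-4 + \frac{435}{1681}\right) - 31528 = - \frac{6289}{1681} - 31528 = - \frac{53004857}{1681}$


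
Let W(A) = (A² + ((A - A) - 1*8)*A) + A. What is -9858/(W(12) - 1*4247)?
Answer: 186/79 ≈ 2.3544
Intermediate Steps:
W(A) = A² - 7*A (W(A) = (A² + (0 - 8)*A) + A = (A² - 8*A) + A = A² - 7*A)
-9858/(W(12) - 1*4247) = -9858/(12*(-7 + 12) - 1*4247) = -9858/(12*5 - 4247) = -9858/(60 - 4247) = -9858/(-4187) = -9858*(-1/4187) = 186/79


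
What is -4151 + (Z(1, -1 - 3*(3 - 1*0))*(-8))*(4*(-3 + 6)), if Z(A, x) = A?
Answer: -4247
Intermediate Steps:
-4151 + (Z(1, -1 - 3*(3 - 1*0))*(-8))*(4*(-3 + 6)) = -4151 + (1*(-8))*(4*(-3 + 6)) = -4151 - 32*3 = -4151 - 8*12 = -4151 - 96 = -4247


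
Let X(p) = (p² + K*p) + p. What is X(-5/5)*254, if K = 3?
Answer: -762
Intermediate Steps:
X(p) = p² + 4*p (X(p) = (p² + 3*p) + p = p² + 4*p)
X(-5/5)*254 = ((-5/5)*(4 - 5/5))*254 = ((-5*⅕)*(4 - 5*⅕))*254 = -(4 - 1)*254 = -1*3*254 = -3*254 = -762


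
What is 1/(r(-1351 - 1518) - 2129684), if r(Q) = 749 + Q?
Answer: -1/2131804 ≈ -4.6909e-7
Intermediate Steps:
1/(r(-1351 - 1518) - 2129684) = 1/((749 + (-1351 - 1518)) - 2129684) = 1/((749 - 2869) - 2129684) = 1/(-2120 - 2129684) = 1/(-2131804) = -1/2131804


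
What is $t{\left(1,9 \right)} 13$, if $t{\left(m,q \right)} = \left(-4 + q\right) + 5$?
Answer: $130$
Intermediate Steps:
$t{\left(m,q \right)} = 1 + q$
$t{\left(1,9 \right)} 13 = \left(1 + 9\right) 13 = 10 \cdot 13 = 130$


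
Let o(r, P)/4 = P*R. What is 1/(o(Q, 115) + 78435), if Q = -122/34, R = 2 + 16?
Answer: 1/86715 ≈ 1.1532e-5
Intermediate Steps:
R = 18
Q = -61/17 (Q = -122*1/34 = -61/17 ≈ -3.5882)
o(r, P) = 72*P (o(r, P) = 4*(P*18) = 4*(18*P) = 72*P)
1/(o(Q, 115) + 78435) = 1/(72*115 + 78435) = 1/(8280 + 78435) = 1/86715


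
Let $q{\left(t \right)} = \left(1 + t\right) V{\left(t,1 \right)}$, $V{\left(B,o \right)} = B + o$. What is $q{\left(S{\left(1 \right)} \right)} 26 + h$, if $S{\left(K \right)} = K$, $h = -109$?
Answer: $-5$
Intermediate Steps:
$q{\left(t \right)} = \left(1 + t\right)^{2}$ ($q{\left(t \right)} = \left(1 + t\right) \left(t + 1\right) = \left(1 + t\right) \left(1 + t\right) = \left(1 + t\right)^{2}$)
$q{\left(S{\left(1 \right)} \right)} 26 + h = \left(1 + 1\right)^{2} \cdot 26 - 109 = 2^{2} \cdot 26 - 109 = 4 \cdot 26 - 109 = 104 - 109 = -5$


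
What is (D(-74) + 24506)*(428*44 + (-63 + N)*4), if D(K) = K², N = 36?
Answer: 561382968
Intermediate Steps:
(D(-74) + 24506)*(428*44 + (-63 + N)*4) = ((-74)² + 24506)*(428*44 + (-63 + 36)*4) = (5476 + 24506)*(18832 - 27*4) = 29982*(18832 - 108) = 29982*18724 = 561382968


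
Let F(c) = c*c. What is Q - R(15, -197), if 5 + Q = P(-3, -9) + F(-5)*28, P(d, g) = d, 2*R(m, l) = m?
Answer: 1369/2 ≈ 684.50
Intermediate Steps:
R(m, l) = m/2
F(c) = c**2
Q = 692 (Q = -5 + (-3 + (-5)**2*28) = -5 + (-3 + 25*28) = -5 + (-3 + 700) = -5 + 697 = 692)
Q - R(15, -197) = 692 - 15/2 = 1369/2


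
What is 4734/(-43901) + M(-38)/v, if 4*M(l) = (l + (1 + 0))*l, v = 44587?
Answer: -391287313/3914827774 ≈ -0.099950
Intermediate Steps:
M(l) = l*(1 + l)/4 (M(l) = ((l + (1 + 0))*l)/4 = ((l + 1)*l)/4 = ((1 + l)*l)/4 = (l*(1 + l))/4 = l*(1 + l)/4)
4734/(-43901) + M(-38)/v = 4734/(-43901) + ((1/4)*(-38)*(1 - 38))/44587 = 4734*(-1/43901) + ((1/4)*(-38)*(-37))*(1/44587) = -4734/43901 + (703/2)*(1/44587) = -4734/43901 + 703/89174 = -391287313/3914827774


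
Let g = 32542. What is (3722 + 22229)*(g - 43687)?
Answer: -289223895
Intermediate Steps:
(3722 + 22229)*(g - 43687) = (3722 + 22229)*(32542 - 43687) = 25951*(-11145) = -289223895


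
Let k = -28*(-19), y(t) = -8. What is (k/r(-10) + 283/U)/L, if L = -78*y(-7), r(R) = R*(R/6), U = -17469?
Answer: 13933187/272516400 ≈ 0.051128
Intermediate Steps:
r(R) = R²/6 (r(R) = R*(R*(⅙)) = R*(R/6) = R²/6)
k = 532
L = 624 (L = -78*(-8) = 624)
(k/r(-10) + 283/U)/L = (532/(((⅙)*(-10)²)) + 283/(-17469))/624 = (532/(((⅙)*100)) + 283*(-1/17469))*(1/624) = (532/(50/3) - 283/17469)*(1/624) = (532*(3/50) - 283/17469)*(1/624) = (798/25 - 283/17469)*(1/624) = (13933187/436725)*(1/624) = 13933187/272516400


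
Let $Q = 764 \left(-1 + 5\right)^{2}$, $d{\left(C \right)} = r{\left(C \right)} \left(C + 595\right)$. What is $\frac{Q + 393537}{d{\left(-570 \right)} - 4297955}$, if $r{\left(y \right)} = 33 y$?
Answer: $- \frac{405761}{4768205} \approx -0.085097$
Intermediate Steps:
$d{\left(C \right)} = 33 C \left(595 + C\right)$ ($d{\left(C \right)} = 33 C \left(C + 595\right) = 33 C \left(595 + C\right)$)
$Q = 12224$ ($Q = 764 \cdot 4^{2} = 764 \cdot 16 = 12224$)
$\frac{Q + 393537}{d{\left(-570 \right)} - 4297955} = \frac{12224 + 393537}{33 \left(-570\right) \left(595 - 570\right) - 4297955} = \frac{405761}{33 \left(-570\right) 25 - 4297955} = \frac{405761}{-470250 - 4297955} = \frac{405761}{-4768205} = 405761 \left(- \frac{1}{4768205}\right) = - \frac{405761}{4768205}$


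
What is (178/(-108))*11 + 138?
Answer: 6473/54 ≈ 119.87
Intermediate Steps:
(178/(-108))*11 + 138 = (178*(-1/108))*11 + 138 = -89/54*11 + 138 = -979/54 + 138 = 6473/54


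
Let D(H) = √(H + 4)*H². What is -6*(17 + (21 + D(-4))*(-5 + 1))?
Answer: 402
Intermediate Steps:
D(H) = H²*√(4 + H) (D(H) = √(4 + H)*H² = H²*√(4 + H))
-6*(17 + (21 + D(-4))*(-5 + 1)) = -6*(17 + (21 + (-4)²*√(4 - 4))*(-5 + 1)) = -6*(17 + (21 + 16*√0)*(-4)) = -6*(17 + (21 + 16*0)*(-4)) = -6*(17 + (21 + 0)*(-4)) = -6*(17 + 21*(-4)) = -6*(17 - 84) = -6*(-67) = 402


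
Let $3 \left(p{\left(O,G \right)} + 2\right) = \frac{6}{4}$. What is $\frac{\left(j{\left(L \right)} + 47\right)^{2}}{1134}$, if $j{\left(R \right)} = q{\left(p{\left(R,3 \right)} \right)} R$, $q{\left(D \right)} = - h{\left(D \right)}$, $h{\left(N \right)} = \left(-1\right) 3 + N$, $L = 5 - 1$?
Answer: $\frac{4225}{1134} \approx 3.7257$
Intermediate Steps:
$p{\left(O,G \right)} = - \frac{3}{2}$ ($p{\left(O,G \right)} = -2 + \frac{6 \cdot \frac{1}{4}}{3} = -2 + \frac{1}{3} \cdot \frac{3}{2} = -2 + \frac{1}{2} = - \frac{3}{2}$)
$L = 4$
$h{\left(N \right)} = -3 + N$
$q{\left(D \right)} = 3 - D$ ($q{\left(D \right)} = - (-3 + D) = 3 - D$)
$j{\left(R \right)} = \frac{9 R}{2}$ ($j{\left(R \right)} = \left(3 - - \frac{3}{2}\right) R = \left(3 + \frac{3}{2}\right) R = \frac{9 R}{2}$)
$\frac{\left(j{\left(L \right)} + 47\right)^{2}}{1134} = \frac{\left(\frac{9}{2} \cdot 4 + 47\right)^{2}}{1134} = \left(18 + 47\right)^{2} \cdot \frac{1}{1134} = 65^{2} \cdot \frac{1}{1134} = 4225 \cdot \frac{1}{1134} = \frac{4225}{1134}$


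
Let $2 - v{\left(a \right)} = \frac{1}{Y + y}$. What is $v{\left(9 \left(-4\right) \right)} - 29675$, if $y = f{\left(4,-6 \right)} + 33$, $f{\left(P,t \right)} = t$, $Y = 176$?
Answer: $- \frac{6023620}{203} \approx -29673.0$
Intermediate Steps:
$y = 27$ ($y = -6 + 33 = 27$)
$v{\left(a \right)} = \frac{405}{203}$ ($v{\left(a \right)} = 2 - \frac{1}{176 + 27} = 2 - \frac{1}{203} = \frac{405}{203}$)
$v{\left(9 \left(-4\right) \right)} - 29675 = \frac{405}{203} - 29675 = - \frac{6023620}{203}$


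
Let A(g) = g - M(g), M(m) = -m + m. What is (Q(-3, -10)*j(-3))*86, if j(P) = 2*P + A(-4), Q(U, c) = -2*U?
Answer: -5160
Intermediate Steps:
M(m) = 0
A(g) = g (A(g) = g - 1*0 = g + 0 = g)
j(P) = -4 + 2*P (j(P) = 2*P - 4 = -4 + 2*P)
(Q(-3, -10)*j(-3))*86 = ((-2*(-3))*(-4 + 2*(-3)))*86 = (6*(-4 - 6))*86 = (6*(-10))*86 = -60*86 = -5160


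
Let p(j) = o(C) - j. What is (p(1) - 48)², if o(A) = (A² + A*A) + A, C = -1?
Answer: 2304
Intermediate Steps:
o(A) = A + 2*A² (o(A) = (A² + A²) + A = 2*A² + A = A + 2*A²)
p(j) = 1 - j (p(j) = -(1 + 2*(-1)) - j = -(1 - 2) - j = -1*(-1) - j = 1 - j)
(p(1) - 48)² = ((1 - 1*1) - 48)² = ((1 - 1) - 48)² = (0 - 48)² = (-48)² = 2304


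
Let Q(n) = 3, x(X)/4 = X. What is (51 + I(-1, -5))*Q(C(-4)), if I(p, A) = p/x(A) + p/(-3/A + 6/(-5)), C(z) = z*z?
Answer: 3163/20 ≈ 158.15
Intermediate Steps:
x(X) = 4*X
C(z) = z²
I(p, A) = p/(-6/5 - 3/A) + p/(4*A) (I(p, A) = p/((4*A)) + p/(-3/A + 6/(-5)) = p*(1/(4*A)) + p/(-3/A + 6*(-⅕)) = p/(4*A) + p/(-3/A - 6/5) = p/(4*A) + p/(-6/5 - 3/A) = p/(-6/5 - 3/A) + p/(4*A))
(51 + I(-1, -5))*Q(C(-4)) = (51 + (1/12)*(-1)*(15 - 20*(-5)² + 6*(-5))/(-5*(5 + 2*(-5))))*3 = (51 + (1/12)*(-1)*(-⅕)*(15 - 20*25 - 30)/(5 - 10))*3 = (51 + (1/12)*(-1)*(-⅕)*(15 - 500 - 30)/(-5))*3 = (51 + (1/12)*(-1)*(-⅕)*(-⅕)*(-515))*3 = (51 + 103/60)*3 = (3163/60)*3 = 3163/20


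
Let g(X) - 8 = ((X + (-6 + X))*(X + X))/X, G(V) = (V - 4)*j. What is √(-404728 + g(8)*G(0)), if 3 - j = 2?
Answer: 2*I*√101210 ≈ 636.27*I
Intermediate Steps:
j = 1 (j = 3 - 1*2 = 3 - 2 = 1)
G(V) = -4 + V (G(V) = (V - 4)*1 = (-4 + V)*1 = -4 + V)
g(X) = -4 + 4*X (g(X) = 8 + ((X + (-6 + X))*(X + X))/X = 8 + ((-6 + 2*X)*(2*X))/X = 8 + (2*X*(-6 + 2*X))/X = 8 + (-12 + 4*X) = -4 + 4*X)
√(-404728 + g(8)*G(0)) = √(-404728 + (-4 + 4*8)*(-4 + 0)) = √(-404728 + (-4 + 32)*(-4)) = √(-404728 + 28*(-4)) = √(-404728 - 112) = √(-404840) = 2*I*√101210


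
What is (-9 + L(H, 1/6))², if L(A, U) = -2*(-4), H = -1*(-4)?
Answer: 1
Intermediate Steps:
H = 4
L(A, U) = 8
(-9 + L(H, 1/6))² = (-9 + 8)² = (-1)² = 1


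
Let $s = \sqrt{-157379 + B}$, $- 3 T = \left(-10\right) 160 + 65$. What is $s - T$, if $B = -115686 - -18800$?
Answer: $- \frac{1535}{3} + i \sqrt{254265} \approx -511.67 + 504.25 i$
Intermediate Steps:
$B = -96886$ ($B = -115686 + 18800 = -96886$)
$T = \frac{1535}{3}$ ($T = - \frac{\left(-10\right) 160 + 65}{3} = - \frac{-1600 + 65}{3} = \left(- \frac{1}{3}\right) \left(-1535\right) = \frac{1535}{3} \approx 511.67$)
$s = i \sqrt{254265}$ ($s = \sqrt{-157379 - 96886} = \sqrt{-254265} = i \sqrt{254265} \approx 504.25 i$)
$s - T = i \sqrt{254265} - \frac{1535}{3} = - \frac{1535}{3} + i \sqrt{254265}$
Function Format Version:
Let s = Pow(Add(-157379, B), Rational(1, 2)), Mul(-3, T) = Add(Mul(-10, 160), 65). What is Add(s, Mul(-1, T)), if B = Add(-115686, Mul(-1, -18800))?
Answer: Add(Rational(-1535, 3), Mul(I, Pow(254265, Rational(1, 2)))) ≈ Add(-511.67, Mul(504.25, I))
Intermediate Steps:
B = -96886 (B = Add(-115686, 18800) = -96886)
T = Rational(1535, 3) (T = Mul(Rational(-1, 3), Add(Mul(-10, 160), 65)) = Mul(Rational(-1, 3), Add(-1600, 65)) = Mul(Rational(-1, 3), -1535) = Rational(1535, 3) ≈ 511.67)
s = Mul(I, Pow(254265, Rational(1, 2))) (s = Pow(Add(-157379, -96886), Rational(1, 2)) = Pow(-254265, Rational(1, 2)) = Mul(I, Pow(254265, Rational(1, 2))) ≈ Mul(504.25, I))
Add(s, Mul(-1, T)) = Add(Mul(I, Pow(254265, Rational(1, 2))), Mul(-1, Rational(1535, 3))) = Add(Mul(I, Pow(254265, Rational(1, 2))), Rational(-1535, 3)) = Add(Rational(-1535, 3), Mul(I, Pow(254265, Rational(1, 2))))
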